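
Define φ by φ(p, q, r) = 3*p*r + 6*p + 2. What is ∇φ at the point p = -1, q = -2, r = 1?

(9, 0, -3)

∂φ/∂p = 3*r + 6
∂φ/∂q = 0
∂φ/∂r = 3*p
∇φ = (3*r + 6, 0, 3*p)
At (-1, -2, 1): (9, 0, -3).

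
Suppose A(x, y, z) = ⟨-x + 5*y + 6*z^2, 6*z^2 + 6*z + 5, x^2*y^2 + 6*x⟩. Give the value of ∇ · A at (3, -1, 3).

∂A₁/∂x = -1
∂A₂/∂y = 0
∂A₃/∂z = 0
∇·A = -1
At (3, -1, 3): -1.

-1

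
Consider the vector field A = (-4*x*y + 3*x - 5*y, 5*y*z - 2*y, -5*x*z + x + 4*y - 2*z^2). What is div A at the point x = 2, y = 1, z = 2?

∂A₁/∂x = -4*y + 3
∂A₂/∂y = 5*z - 2
∂A₃/∂z = -5*x - 4*z
∇·A = -5*x - 4*y + z + 1
At (2, 1, 2): -11.

-11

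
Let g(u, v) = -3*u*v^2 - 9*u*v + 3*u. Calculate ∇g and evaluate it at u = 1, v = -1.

(9, -3)

∂g/∂u = -3*v^2 - 9*v + 3
∂g/∂v = -6*u*v - 9*u
∇g = (-3*v^2 - 9*v + 3, -6*u*v - 9*u)
At (1, -1): (9, -3).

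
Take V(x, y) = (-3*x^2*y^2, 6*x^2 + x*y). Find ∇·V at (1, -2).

-23

∂V₁/∂x = -6*x*y^2
∂V₂/∂y = x
∇·V = -6*x*y^2 + x
At (1, -2): -23.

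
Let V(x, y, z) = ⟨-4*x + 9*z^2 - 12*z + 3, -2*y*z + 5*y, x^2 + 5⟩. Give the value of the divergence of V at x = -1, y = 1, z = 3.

-5

∂V₁/∂x = -4
∂V₂/∂y = -2*z + 5
∂V₃/∂z = 0
∇·V = -2*z + 1
At (-1, 1, 3): -5.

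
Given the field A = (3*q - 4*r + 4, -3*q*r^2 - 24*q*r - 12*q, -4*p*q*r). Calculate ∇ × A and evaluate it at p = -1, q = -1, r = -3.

(-18, 8, -3)

(∇×A)₁ = ∂A₃/∂q − ∂A₂/∂r = -4*p*r + 6*q*r + 24*q
(∇×A)₂ = ∂A₁/∂r − ∂A₃/∂p = 4*q*r - 4
(∇×A)₃ = ∂A₂/∂p − ∂A₁/∂q = -3
∇×A = (-4*p*r + 6*q*r + 24*q, 4*q*r - 4, -3)
At (-1, -1, -3): (-18, 8, -3).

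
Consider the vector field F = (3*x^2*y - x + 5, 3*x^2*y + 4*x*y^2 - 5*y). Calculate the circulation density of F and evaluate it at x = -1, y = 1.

-5

∂F₂/∂x = 6*x*y + 4*y^2
∂F₁/∂y = 3*x^2
Scalar curl = -3*x^2 + 6*x*y + 4*y^2
At (-1, 1): -5.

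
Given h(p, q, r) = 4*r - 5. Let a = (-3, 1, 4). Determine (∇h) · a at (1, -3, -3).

16

∂h/∂p = 0
∂h/∂q = 0
∂h/∂r = 4
∇h at (1, -3, -3) = (0, 0, 4)
∇h · a = (0)(-3) + (0)(1) + (4)(4) = 16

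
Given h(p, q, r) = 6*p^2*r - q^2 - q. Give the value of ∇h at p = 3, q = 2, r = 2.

∂h/∂p = 12*p*r
∂h/∂q = -2*q - 1
∂h/∂r = 6*p^2
∇h = (12*p*r, -2*q - 1, 6*p^2)
At (3, 2, 2): (72, -5, 54).

(72, -5, 54)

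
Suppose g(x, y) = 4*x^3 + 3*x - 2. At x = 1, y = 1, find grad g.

∂g/∂x = 12*x^2 + 3
∂g/∂y = 0
∇g = (12*x^2 + 3, 0)
At (1, 1): (15, 0).

(15, 0)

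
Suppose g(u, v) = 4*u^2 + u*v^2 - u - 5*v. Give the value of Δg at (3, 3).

∂²g/∂u² = 8
∂²g/∂v² = 2*u
∇²g = 2*u + 8
At (3, 3): 14.

14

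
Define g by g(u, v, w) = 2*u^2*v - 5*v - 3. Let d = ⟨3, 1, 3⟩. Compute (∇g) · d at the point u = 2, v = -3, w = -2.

-69

∂g/∂u = 4*u*v
∂g/∂v = 2*u^2 - 5
∂g/∂w = 0
∇g at (2, -3, -2) = (-24, 3, 0)
∇g · d = (-24)(3) + (3)(1) + (0)(3) = -69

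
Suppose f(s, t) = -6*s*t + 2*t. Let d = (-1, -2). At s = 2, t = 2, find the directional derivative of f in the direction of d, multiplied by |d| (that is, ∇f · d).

∂f/∂s = -6*t
∂f/∂t = -6*s + 2
∇f at (2, 2) = (-12, -10)
∇f · d = (-12)(-1) + (-10)(-2) = 32

32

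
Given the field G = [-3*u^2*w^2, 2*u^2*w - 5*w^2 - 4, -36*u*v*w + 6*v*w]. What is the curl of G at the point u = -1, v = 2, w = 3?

(154, 198, -12)

(∇×G)₁ = ∂G₃/∂v − ∂G₂/∂w = -2*u^2 - 36*u*w + 16*w
(∇×G)₂ = ∂G₁/∂w − ∂G₃/∂u = -6*u^2*w + 36*v*w
(∇×G)₃ = ∂G₂/∂u − ∂G₁/∂v = 4*u*w
∇×G = (-2*u^2 - 36*u*w + 16*w, -6*u^2*w + 36*v*w, 4*u*w)
At (-1, 2, 3): (154, 198, -12).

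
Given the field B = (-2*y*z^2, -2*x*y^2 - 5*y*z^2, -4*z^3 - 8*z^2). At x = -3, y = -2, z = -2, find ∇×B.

(∇×B)₁ = ∂B₃/∂y − ∂B₂/∂z = 10*y*z
(∇×B)₂ = ∂B₁/∂z − ∂B₃/∂x = -4*y*z
(∇×B)₃ = ∂B₂/∂x − ∂B₁/∂y = -2*y^2 + 2*z^2
∇×B = (10*y*z, -4*y*z, -2*y^2 + 2*z^2)
At (-3, -2, -2): (40, -16, 0).

(40, -16, 0)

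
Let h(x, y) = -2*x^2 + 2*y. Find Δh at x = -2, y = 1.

-4

∂²h/∂x² = -4
∂²h/∂y² = 0
∇²h = -4
At (-2, 1): -4.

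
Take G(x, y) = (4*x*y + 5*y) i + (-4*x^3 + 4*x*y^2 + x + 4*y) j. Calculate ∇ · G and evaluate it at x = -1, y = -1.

8

∂G₁/∂x = 4*y
∂G₂/∂y = 8*x*y + 4
∇·G = 8*x*y + 4*y + 4
At (-1, -1): 8.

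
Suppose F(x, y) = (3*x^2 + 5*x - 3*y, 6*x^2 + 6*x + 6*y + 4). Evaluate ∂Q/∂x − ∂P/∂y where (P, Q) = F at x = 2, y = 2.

∂F₂/∂x = 12*x + 6
∂F₁/∂y = -3
Scalar curl = 12*x + 9
At (2, 2): 33.

33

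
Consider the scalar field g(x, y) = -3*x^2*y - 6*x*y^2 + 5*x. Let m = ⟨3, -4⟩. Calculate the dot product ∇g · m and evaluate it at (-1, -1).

∂g/∂x = -6*x*y - 6*y^2 + 5
∂g/∂y = -3*x^2 - 12*x*y
∇g at (-1, -1) = (-7, -15)
∇g · m = (-7)(3) + (-15)(-4) = 39

39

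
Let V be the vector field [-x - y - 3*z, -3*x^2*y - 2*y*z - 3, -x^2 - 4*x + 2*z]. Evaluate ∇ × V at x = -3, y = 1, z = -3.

(2, -5, 19)

(∇×V)₁ = ∂V₃/∂y − ∂V₂/∂z = 2*y
(∇×V)₂ = ∂V₁/∂z − ∂V₃/∂x = 2*x + 1
(∇×V)₃ = ∂V₂/∂x − ∂V₁/∂y = -6*x*y + 1
∇×V = (2*y, 2*x + 1, -6*x*y + 1)
At (-3, 1, -3): (2, -5, 19).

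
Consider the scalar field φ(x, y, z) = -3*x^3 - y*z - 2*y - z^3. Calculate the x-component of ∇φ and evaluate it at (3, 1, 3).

-81

(∇φ)_1 = ∂φ/∂x = -9*x^2
At (3, 1, 3): -81.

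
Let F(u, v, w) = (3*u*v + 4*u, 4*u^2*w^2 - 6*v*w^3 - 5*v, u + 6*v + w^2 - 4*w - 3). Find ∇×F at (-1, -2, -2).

(-122, -1, -29)

(∇×F)₁ = ∂F₃/∂v − ∂F₂/∂w = -8*u^2*w + 18*v*w^2 + 6
(∇×F)₂ = ∂F₁/∂w − ∂F₃/∂u = -1
(∇×F)₃ = ∂F₂/∂u − ∂F₁/∂v = 8*u*w^2 - 3*u
∇×F = (-8*u^2*w + 18*v*w^2 + 6, -1, 8*u*w^2 - 3*u)
At (-1, -2, -2): (-122, -1, -29).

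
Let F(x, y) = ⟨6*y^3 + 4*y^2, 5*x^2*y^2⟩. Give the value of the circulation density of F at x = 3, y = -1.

20

∂F₂/∂x = 10*x*y^2
∂F₁/∂y = 18*y^2 + 8*y
Scalar curl = 10*x*y^2 - 18*y^2 - 8*y
At (3, -1): 20.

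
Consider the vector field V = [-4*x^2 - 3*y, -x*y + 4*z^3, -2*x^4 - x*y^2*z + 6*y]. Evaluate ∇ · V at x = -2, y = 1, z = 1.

∂V₁/∂x = -8*x
∂V₂/∂y = -x
∂V₃/∂z = -x*y^2
∇·V = -x*y^2 - 9*x
At (-2, 1, 1): 20.

20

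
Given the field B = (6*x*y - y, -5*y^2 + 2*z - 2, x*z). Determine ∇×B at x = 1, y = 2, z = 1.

(-2, -1, -5)

(∇×B)₁ = ∂B₃/∂y − ∂B₂/∂z = -2
(∇×B)₂ = ∂B₁/∂z − ∂B₃/∂x = -z
(∇×B)₃ = ∂B₂/∂x − ∂B₁/∂y = -6*x + 1
∇×B = (-2, -z, -6*x + 1)
At (1, 2, 1): (-2, -1, -5).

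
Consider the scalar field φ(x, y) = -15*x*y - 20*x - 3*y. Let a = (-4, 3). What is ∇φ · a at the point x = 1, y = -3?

∂φ/∂x = -15*y - 20
∂φ/∂y = -15*x - 3
∇φ at (1, -3) = (25, -18)
∇φ · a = (25)(-4) + (-18)(3) = -154

-154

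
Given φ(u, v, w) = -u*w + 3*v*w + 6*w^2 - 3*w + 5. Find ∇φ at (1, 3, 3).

(-3, 9, 41)

∂φ/∂u = -w
∂φ/∂v = 3*w
∂φ/∂w = -u + 3*v + 12*w - 3
∇φ = (-w, 3*w, -u + 3*v + 12*w - 3)
At (1, 3, 3): (-3, 9, 41).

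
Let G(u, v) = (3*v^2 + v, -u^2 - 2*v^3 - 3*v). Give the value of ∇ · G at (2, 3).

∂G₁/∂u = 0
∂G₂/∂v = -6*v^2 - 3
∇·G = -6*v^2 - 3
At (2, 3): -57.

-57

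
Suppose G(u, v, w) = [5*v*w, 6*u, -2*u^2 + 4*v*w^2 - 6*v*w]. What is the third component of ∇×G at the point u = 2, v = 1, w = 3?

-9

(∇×G)_3 = ∂G₂/∂u − ∂G₁/∂v
= 6 − (5*w)
= -5*w + 6
At (2, 1, 3): -9.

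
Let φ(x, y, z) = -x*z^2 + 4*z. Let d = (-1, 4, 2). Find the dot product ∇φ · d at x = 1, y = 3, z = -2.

20

∂φ/∂x = -z^2
∂φ/∂y = 0
∂φ/∂z = -2*x*z + 4
∇φ at (1, 3, -2) = (-4, 0, 8)
∇φ · d = (-4)(-1) + (0)(4) + (8)(2) = 20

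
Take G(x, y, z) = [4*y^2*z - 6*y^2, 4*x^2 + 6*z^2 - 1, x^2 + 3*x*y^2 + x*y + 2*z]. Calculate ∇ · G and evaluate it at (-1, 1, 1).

2

∂G₁/∂x = 0
∂G₂/∂y = 0
∂G₃/∂z = 2
∇·G = 2
At (-1, 1, 1): 2.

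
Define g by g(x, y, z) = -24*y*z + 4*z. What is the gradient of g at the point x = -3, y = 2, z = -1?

(0, 24, -44)

∂g/∂x = 0
∂g/∂y = -24*z
∂g/∂z = -24*y + 4
∇g = (0, -24*z, -24*y + 4)
At (-3, 2, -1): (0, 24, -44).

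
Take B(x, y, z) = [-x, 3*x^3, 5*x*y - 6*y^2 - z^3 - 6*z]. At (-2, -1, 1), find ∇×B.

(2, 5, 36)

(∇×B)₁ = ∂B₃/∂y − ∂B₂/∂z = 5*x - 12*y
(∇×B)₂ = ∂B₁/∂z − ∂B₃/∂x = -5*y
(∇×B)₃ = ∂B₂/∂x − ∂B₁/∂y = 9*x^2
∇×B = (5*x - 12*y, -5*y, 9*x^2)
At (-2, -1, 1): (2, 5, 36).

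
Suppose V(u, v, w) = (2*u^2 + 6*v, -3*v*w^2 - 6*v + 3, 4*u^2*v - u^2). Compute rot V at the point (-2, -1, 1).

(10, -20, -6)

(∇×V)₁ = ∂V₃/∂v − ∂V₂/∂w = 4*u^2 + 6*v*w
(∇×V)₂ = ∂V₁/∂w − ∂V₃/∂u = -8*u*v + 2*u
(∇×V)₃ = ∂V₂/∂u − ∂V₁/∂v = -6
∇×V = (4*u^2 + 6*v*w, -8*u*v + 2*u, -6)
At (-2, -1, 1): (10, -20, -6).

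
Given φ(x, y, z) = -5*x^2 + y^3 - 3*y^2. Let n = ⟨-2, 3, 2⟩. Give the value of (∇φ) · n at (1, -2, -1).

92

∂φ/∂x = -10*x
∂φ/∂y = 3*y^2 - 6*y
∂φ/∂z = 0
∇φ at (1, -2, -1) = (-10, 24, 0)
∇φ · n = (-10)(-2) + (24)(3) + (0)(2) = 92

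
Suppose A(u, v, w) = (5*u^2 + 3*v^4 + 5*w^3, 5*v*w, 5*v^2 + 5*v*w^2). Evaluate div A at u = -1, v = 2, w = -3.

-85

∂A₁/∂u = 10*u
∂A₂/∂v = 5*w
∂A₃/∂w = 10*v*w
∇·A = 10*u + 10*v*w + 5*w
At (-1, 2, -3): -85.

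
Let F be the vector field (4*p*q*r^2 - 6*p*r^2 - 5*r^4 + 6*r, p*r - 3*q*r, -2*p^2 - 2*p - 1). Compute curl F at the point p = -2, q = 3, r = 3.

(∇×F)₁ = ∂F₃/∂q − ∂F₂/∂r = -p + 3*q
(∇×F)₂ = ∂F₁/∂r − ∂F₃/∂p = 8*p*q*r - 12*p*r + 4*p - 20*r^3 + 8
(∇×F)₃ = ∂F₂/∂p − ∂F₁/∂q = -4*p*r^2 + r
∇×F = (-p + 3*q, 8*p*q*r - 12*p*r + 4*p - 20*r^3 + 8, -4*p*r^2 + r)
At (-2, 3, 3): (11, -612, 75).

(11, -612, 75)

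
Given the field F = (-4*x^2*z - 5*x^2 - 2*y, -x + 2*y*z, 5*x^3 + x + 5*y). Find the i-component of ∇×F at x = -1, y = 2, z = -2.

(∇×F)_1 = ∂F₃/∂y − ∂F₂/∂z
= 5 − (2*y)
= -2*y + 5
At (-1, 2, -2): 1.

1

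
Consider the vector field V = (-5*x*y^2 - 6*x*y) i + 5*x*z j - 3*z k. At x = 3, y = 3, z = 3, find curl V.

(-15, 0, 123)

(∇×V)₁ = ∂V₃/∂y − ∂V₂/∂z = -5*x
(∇×V)₂ = ∂V₁/∂z − ∂V₃/∂x = 0
(∇×V)₃ = ∂V₂/∂x − ∂V₁/∂y = 10*x*y + 6*x + 5*z
∇×V = (-5*x, 0, 10*x*y + 6*x + 5*z)
At (3, 3, 3): (-15, 0, 123).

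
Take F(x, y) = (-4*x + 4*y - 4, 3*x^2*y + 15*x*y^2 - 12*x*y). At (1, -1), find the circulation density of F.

17

∂F₂/∂x = 6*x*y + 15*y^2 - 12*y
∂F₁/∂y = 4
Scalar curl = 6*x*y + 15*y^2 - 12*y - 4
At (1, -1): 17.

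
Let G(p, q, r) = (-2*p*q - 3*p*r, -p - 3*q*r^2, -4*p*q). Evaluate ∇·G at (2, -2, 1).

∂G₁/∂p = -2*q - 3*r
∂G₂/∂q = -3*r^2
∂G₃/∂r = 0
∇·G = -2*q - 3*r^2 - 3*r
At (2, -2, 1): -2.

-2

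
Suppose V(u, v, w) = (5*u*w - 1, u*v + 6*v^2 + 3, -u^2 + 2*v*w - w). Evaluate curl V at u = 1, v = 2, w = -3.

(∇×V)₁ = ∂V₃/∂v − ∂V₂/∂w = 2*w
(∇×V)₂ = ∂V₁/∂w − ∂V₃/∂u = 7*u
(∇×V)₃ = ∂V₂/∂u − ∂V₁/∂v = v
∇×V = (2*w, 7*u, v)
At (1, 2, -3): (-6, 7, 2).

(-6, 7, 2)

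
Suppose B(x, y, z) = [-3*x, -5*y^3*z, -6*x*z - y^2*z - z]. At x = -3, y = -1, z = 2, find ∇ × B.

(∇×B)₁ = ∂B₃/∂y − ∂B₂/∂z = 5*y^3 - 2*y*z
(∇×B)₂ = ∂B₁/∂z − ∂B₃/∂x = 6*z
(∇×B)₃ = ∂B₂/∂x − ∂B₁/∂y = 0
∇×B = (5*y^3 - 2*y*z, 6*z, 0)
At (-3, -1, 2): (-1, 12, 0).

(-1, 12, 0)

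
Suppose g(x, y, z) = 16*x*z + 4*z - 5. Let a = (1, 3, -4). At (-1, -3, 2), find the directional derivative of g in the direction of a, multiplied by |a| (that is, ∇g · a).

∂g/∂x = 16*z
∂g/∂y = 0
∂g/∂z = 16*x + 4
∇g at (-1, -3, 2) = (32, 0, -12)
∇g · a = (32)(1) + (0)(3) + (-12)(-4) = 80

80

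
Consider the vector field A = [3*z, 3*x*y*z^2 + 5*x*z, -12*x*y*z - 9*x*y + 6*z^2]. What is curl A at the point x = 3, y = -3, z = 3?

(12, -132, -66)

(∇×A)₁ = ∂A₃/∂y − ∂A₂/∂z = -6*x*y*z - 12*x*z - 14*x
(∇×A)₂ = ∂A₁/∂z − ∂A₃/∂x = 12*y*z + 9*y + 3
(∇×A)₃ = ∂A₂/∂x − ∂A₁/∂y = 3*y*z^2 + 5*z
∇×A = (-6*x*y*z - 12*x*z - 14*x, 12*y*z + 9*y + 3, 3*y*z^2 + 5*z)
At (3, -3, 3): (12, -132, -66).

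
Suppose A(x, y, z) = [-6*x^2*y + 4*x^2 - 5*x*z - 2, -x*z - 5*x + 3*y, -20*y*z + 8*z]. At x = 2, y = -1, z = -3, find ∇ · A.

86

∂A₁/∂x = -12*x*y + 8*x - 5*z
∂A₂/∂y = 3
∂A₃/∂z = -20*y + 8
∇·A = -12*x*y + 8*x - 20*y - 5*z + 11
At (2, -1, -3): 86.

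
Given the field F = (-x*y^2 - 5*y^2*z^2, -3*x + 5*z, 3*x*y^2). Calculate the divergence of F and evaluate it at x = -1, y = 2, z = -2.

∂F₁/∂x = -y^2
∂F₂/∂y = 0
∂F₃/∂z = 0
∇·F = -y^2
At (-1, 2, -2): -4.

-4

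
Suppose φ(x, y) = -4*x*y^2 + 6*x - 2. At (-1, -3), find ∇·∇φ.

∂²φ/∂x² = 0
∂²φ/∂y² = -8*x
∇²φ = -8*x
At (-1, -3): 8.

8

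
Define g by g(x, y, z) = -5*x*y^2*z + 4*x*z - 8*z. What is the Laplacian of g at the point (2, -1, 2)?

-40

∂²g/∂x² = 0
∂²g/∂y² = -10*x*z
∂²g/∂z² = 0
∇²g = -10*x*z
At (2, -1, 2): -40.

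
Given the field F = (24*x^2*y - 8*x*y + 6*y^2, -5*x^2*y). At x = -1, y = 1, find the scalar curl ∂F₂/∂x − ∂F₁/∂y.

∂F₂/∂x = -10*x*y
∂F₁/∂y = 24*x^2 - 8*x + 12*y
Scalar curl = -24*x^2 - 10*x*y + 8*x - 12*y
At (-1, 1): -34.

-34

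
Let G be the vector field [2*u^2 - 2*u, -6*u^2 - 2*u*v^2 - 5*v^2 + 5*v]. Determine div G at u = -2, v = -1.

-3

∂G₁/∂u = 4*u - 2
∂G₂/∂v = -4*u*v - 10*v + 5
∇·G = -4*u*v + 4*u - 10*v + 3
At (-2, -1): -3.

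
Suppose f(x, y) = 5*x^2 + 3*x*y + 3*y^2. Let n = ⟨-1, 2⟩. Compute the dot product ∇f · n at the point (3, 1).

-3

∂f/∂x = 10*x + 3*y
∂f/∂y = 3*x + 6*y
∇f at (3, 1) = (33, 15)
∇f · n = (33)(-1) + (15)(2) = -3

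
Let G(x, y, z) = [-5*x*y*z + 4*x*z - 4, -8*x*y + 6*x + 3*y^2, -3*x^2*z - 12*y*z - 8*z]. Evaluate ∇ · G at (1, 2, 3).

∂G₁/∂x = -5*y*z + 4*z
∂G₂/∂y = -8*x + 6*y
∂G₃/∂z = -3*x^2 - 12*y - 8
∇·G = -3*x^2 - 8*x - 5*y*z - 6*y + 4*z - 8
At (1, 2, 3): -49.

-49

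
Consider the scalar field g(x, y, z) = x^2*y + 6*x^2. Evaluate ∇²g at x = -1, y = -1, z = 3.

∂²g/∂x² = 2*(y + 6)
∂²g/∂y² = 0
∂²g/∂z² = 0
∇²g = 2*y + 12
At (-1, -1, 3): 10.

10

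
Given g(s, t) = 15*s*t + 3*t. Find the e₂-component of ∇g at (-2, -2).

-27

(∇g)_2 = ∂g/∂t = 15*s + 3
At (-2, -2): -27.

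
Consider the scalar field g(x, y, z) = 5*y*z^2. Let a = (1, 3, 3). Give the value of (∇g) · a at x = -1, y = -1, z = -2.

120

∂g/∂x = 0
∂g/∂y = 5*z^2
∂g/∂z = 10*y*z
∇g at (-1, -1, -2) = (0, 20, 20)
∇g · a = (0)(1) + (20)(3) + (20)(3) = 120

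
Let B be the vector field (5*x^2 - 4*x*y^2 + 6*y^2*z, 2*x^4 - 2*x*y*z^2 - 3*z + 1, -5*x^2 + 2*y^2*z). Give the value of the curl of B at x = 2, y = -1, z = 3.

(-33, 26, 102)

(∇×B)₁ = ∂B₃/∂y − ∂B₂/∂z = 4*x*y*z + 4*y*z + 3
(∇×B)₂ = ∂B₁/∂z − ∂B₃/∂x = 10*x + 6*y^2
(∇×B)₃ = ∂B₂/∂x − ∂B₁/∂y = 8*x^3 + 8*x*y - 2*y*z^2 - 12*y*z
∇×B = (4*x*y*z + 4*y*z + 3, 10*x + 6*y^2, 8*x^3 + 8*x*y - 2*y*z^2 - 12*y*z)
At (2, -1, 3): (-33, 26, 102).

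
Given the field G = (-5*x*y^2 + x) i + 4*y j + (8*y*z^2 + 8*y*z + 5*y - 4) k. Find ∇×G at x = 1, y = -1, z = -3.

(53, 0, -10)

(∇×G)₁ = ∂G₃/∂y − ∂G₂/∂z = 8*z^2 + 8*z + 5
(∇×G)₂ = ∂G₁/∂z − ∂G₃/∂x = 0
(∇×G)₃ = ∂G₂/∂x − ∂G₁/∂y = 10*x*y
∇×G = (8*z^2 + 8*z + 5, 0, 10*x*y)
At (1, -1, -3): (53, 0, -10).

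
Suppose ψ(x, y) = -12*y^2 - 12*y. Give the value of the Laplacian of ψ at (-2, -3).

∂²ψ/∂x² = 0
∂²ψ/∂y² = -24
∇²ψ = -24
At (-2, -3): -24.

-24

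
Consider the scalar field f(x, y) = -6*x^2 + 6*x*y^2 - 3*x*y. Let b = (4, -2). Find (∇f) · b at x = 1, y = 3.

66

∂f/∂x = -12*x + 6*y^2 - 3*y
∂f/∂y = 12*x*y - 3*x
∇f at (1, 3) = (33, 33)
∇f · b = (33)(4) + (33)(-2) = 66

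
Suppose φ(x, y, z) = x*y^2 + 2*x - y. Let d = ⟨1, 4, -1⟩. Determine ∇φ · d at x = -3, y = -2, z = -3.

∂φ/∂x = y^2 + 2
∂φ/∂y = 2*x*y - 1
∂φ/∂z = 0
∇φ at (-3, -2, -3) = (6, 11, 0)
∇φ · d = (6)(1) + (11)(4) + (0)(-1) = 50

50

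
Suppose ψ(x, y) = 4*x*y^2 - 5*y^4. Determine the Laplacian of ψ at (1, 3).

-532

∂²ψ/∂x² = 0
∂²ψ/∂y² = 4*(2*x - 15*y^2)
∇²ψ = 8*x - 60*y^2
At (1, 3): -532.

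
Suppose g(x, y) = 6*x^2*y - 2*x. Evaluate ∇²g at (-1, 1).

∂²g/∂x² = 12*y
∂²g/∂y² = 0
∇²g = 12*y
At (-1, 1): 12.

12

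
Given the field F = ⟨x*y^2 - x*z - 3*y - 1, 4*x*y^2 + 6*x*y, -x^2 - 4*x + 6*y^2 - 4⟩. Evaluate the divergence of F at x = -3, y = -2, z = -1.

∂F₁/∂x = y^2 - z
∂F₂/∂y = 8*x*y + 6*x
∂F₃/∂z = 0
∇·F = 8*x*y + 6*x + y^2 - z
At (-3, -2, -1): 35.

35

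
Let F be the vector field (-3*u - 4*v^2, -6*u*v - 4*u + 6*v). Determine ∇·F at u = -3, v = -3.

21

∂F₁/∂u = -3
∂F₂/∂v = -6*u + 6
∇·F = -6*u + 3
At (-3, -3): 21.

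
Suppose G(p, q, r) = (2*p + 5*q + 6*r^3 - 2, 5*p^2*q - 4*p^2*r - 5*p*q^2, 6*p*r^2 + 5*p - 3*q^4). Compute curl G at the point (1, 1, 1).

(-8, 7, -8)

(∇×G)₁ = ∂G₃/∂q − ∂G₂/∂r = 4*p^2 - 12*q^3
(∇×G)₂ = ∂G₁/∂r − ∂G₃/∂p = 12*r^2 - 5
(∇×G)₃ = ∂G₂/∂p − ∂G₁/∂q = 10*p*q - 8*p*r - 5*q^2 - 5
∇×G = (4*p^2 - 12*q^3, 12*r^2 - 5, 10*p*q - 8*p*r - 5*q^2 - 5)
At (1, 1, 1): (-8, 7, -8).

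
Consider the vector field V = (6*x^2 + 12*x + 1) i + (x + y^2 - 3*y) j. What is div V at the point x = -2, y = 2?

∂V₁/∂x = 12*x + 12
∂V₂/∂y = 2*y - 3
∇·V = 12*x + 2*y + 9
At (-2, 2): -11.

-11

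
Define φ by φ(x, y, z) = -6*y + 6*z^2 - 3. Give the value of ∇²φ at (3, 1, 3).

12

∂²φ/∂x² = 0
∂²φ/∂y² = 0
∂²φ/∂z² = 12
∇²φ = 12
At (3, 1, 3): 12.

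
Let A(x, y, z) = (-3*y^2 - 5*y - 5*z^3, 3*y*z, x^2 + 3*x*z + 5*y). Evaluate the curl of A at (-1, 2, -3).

(∇×A)₁ = ∂A₃/∂y − ∂A₂/∂z = -3*y + 5
(∇×A)₂ = ∂A₁/∂z − ∂A₃/∂x = -2*x - 15*z^2 - 3*z
(∇×A)₃ = ∂A₂/∂x − ∂A₁/∂y = 6*y + 5
∇×A = (-3*y + 5, -2*x - 15*z^2 - 3*z, 6*y + 5)
At (-1, 2, -3): (-1, -124, 17).

(-1, -124, 17)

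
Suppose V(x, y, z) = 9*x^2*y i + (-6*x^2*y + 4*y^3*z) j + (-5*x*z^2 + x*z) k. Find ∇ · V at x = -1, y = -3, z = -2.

-189

∂V₁/∂x = 18*x*y
∂V₂/∂y = -6*x^2 + 12*y^2*z
∂V₃/∂z = -10*x*z + x
∇·V = -6*x^2 + 18*x*y - 10*x*z + x + 12*y^2*z
At (-1, -3, -2): -189.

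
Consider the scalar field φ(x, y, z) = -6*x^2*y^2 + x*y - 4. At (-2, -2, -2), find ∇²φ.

-96

∂²φ/∂x² = -12*y^2
∂²φ/∂y² = -12*x^2
∂²φ/∂z² = 0
∇²φ = -12*x^2 - 12*y^2
At (-2, -2, -2): -96.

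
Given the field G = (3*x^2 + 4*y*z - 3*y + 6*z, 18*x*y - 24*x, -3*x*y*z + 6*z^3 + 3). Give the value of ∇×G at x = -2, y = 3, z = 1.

(∇×G)₁ = ∂G₃/∂y − ∂G₂/∂z = -3*x*z
(∇×G)₂ = ∂G₁/∂z − ∂G₃/∂x = 3*y*z + 4*y + 6
(∇×G)₃ = ∂G₂/∂x − ∂G₁/∂y = 18*y - 4*z - 21
∇×G = (-3*x*z, 3*y*z + 4*y + 6, 18*y - 4*z - 21)
At (-2, 3, 1): (6, 27, 29).

(6, 27, 29)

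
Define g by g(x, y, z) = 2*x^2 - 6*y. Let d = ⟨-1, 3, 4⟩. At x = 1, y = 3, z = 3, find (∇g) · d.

∂g/∂x = 4*x
∂g/∂y = -6
∂g/∂z = 0
∇g at (1, 3, 3) = (4, -6, 0)
∇g · d = (4)(-1) + (-6)(3) + (0)(4) = -22

-22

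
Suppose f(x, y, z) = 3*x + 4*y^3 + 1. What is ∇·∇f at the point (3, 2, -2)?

∂²f/∂x² = 0
∂²f/∂y² = 24*y
∂²f/∂z² = 0
∇²f = 24*y
At (3, 2, -2): 48.

48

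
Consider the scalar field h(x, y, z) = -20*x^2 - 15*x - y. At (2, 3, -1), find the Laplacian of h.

-40

∂²h/∂x² = -40
∂²h/∂y² = 0
∂²h/∂z² = 0
∇²h = -40
At (2, 3, -1): -40.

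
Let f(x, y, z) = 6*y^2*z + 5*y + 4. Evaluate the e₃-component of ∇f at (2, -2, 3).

24

(∇f)_3 = ∂f/∂z = 6*y^2
At (2, -2, 3): 24.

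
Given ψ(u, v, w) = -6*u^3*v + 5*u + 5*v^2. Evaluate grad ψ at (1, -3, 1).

∂ψ/∂u = -18*u^2*v + 5
∂ψ/∂v = -6*u^3 + 10*v
∂ψ/∂w = 0
∇ψ = (-18*u^2*v + 5, -6*u^3 + 10*v, 0)
At (1, -3, 1): (59, -36, 0).

(59, -36, 0)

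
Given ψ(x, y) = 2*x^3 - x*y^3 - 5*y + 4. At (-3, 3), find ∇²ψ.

18

∂²ψ/∂x² = 12*x
∂²ψ/∂y² = -6*x*y
∇²ψ = -6*x*y + 12*x
At (-3, 3): 18.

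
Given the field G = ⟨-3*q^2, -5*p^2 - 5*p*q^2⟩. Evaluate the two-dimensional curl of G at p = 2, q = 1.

-19

∂G₂/∂p = -10*p - 5*q^2
∂G₁/∂q = -6*q
Scalar curl = -10*p - 5*q^2 + 6*q
At (2, 1): -19.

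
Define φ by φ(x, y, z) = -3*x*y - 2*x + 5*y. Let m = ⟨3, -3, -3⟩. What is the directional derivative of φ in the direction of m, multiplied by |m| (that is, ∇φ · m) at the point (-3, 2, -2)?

-66

∂φ/∂x = -3*y - 2
∂φ/∂y = -3*x + 5
∂φ/∂z = 0
∇φ at (-3, 2, -2) = (-8, 14, 0)
∇φ · m = (-8)(3) + (14)(-3) + (0)(-3) = -66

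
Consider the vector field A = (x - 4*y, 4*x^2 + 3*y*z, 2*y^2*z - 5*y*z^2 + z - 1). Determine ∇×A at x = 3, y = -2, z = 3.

(∇×A)₁ = ∂A₃/∂y − ∂A₂/∂z = 4*y*z - 3*y - 5*z^2
(∇×A)₂ = ∂A₁/∂z − ∂A₃/∂x = 0
(∇×A)₃ = ∂A₂/∂x − ∂A₁/∂y = 8*x + 4
∇×A = (4*y*z - 3*y - 5*z^2, 0, 8*x + 4)
At (3, -2, 3): (-63, 0, 28).

(-63, 0, 28)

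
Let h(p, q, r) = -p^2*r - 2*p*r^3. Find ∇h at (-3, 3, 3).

(-36, 0, 153)

∂h/∂p = -2*p*r - 2*r^3
∂h/∂q = 0
∂h/∂r = -p^2 - 6*p*r^2
∇h = (-2*p*r - 2*r^3, 0, -p^2 - 6*p*r^2)
At (-3, 3, 3): (-36, 0, 153).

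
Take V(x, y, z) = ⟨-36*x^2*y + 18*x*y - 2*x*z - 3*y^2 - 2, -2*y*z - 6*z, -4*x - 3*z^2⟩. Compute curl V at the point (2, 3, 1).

(12, 0, 126)

(∇×V)₁ = ∂V₃/∂y − ∂V₂/∂z = 2*y + 6
(∇×V)₂ = ∂V₁/∂z − ∂V₃/∂x = -2*x + 4
(∇×V)₃ = ∂V₂/∂x − ∂V₁/∂y = 36*x^2 - 18*x + 6*y
∇×V = (2*y + 6, -2*x + 4, 36*x^2 - 18*x + 6*y)
At (2, 3, 1): (12, 0, 126).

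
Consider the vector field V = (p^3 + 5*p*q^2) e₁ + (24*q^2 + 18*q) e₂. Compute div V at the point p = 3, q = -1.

2

∂V₁/∂p = 3*p^2 + 5*q^2
∂V₂/∂q = 48*q + 18
∇·V = 3*p^2 + 5*q^2 + 48*q + 18
At (3, -1): 2.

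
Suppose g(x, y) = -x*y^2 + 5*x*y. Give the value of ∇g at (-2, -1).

(-6, -14)

∂g/∂x = -y^2 + 5*y
∂g/∂y = -2*x*y + 5*x
∇g = (-y^2 + 5*y, -2*x*y + 5*x)
At (-2, -1): (-6, -14).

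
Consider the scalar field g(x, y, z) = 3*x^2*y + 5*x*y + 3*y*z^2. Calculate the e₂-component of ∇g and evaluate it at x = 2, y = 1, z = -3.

(∇g)_2 = ∂g/∂y = 3*x^2 + 5*x + 3*z^2
At (2, 1, -3): 49.

49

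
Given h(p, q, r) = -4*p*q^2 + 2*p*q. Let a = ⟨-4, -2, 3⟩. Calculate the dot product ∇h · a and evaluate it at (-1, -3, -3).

∂h/∂p = -4*q^2 + 2*q
∂h/∂q = -8*p*q + 2*p
∂h/∂r = 0
∇h at (-1, -3, -3) = (-42, -26, 0)
∇h · a = (-42)(-4) + (-26)(-2) + (0)(3) = 220

220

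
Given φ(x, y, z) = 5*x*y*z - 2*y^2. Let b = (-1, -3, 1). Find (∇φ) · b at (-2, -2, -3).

-124

∂φ/∂x = 5*y*z
∂φ/∂y = 5*x*z - 4*y
∂φ/∂z = 5*x*y
∇φ at (-2, -2, -3) = (30, 38, 20)
∇φ · b = (30)(-1) + (38)(-3) + (20)(1) = -124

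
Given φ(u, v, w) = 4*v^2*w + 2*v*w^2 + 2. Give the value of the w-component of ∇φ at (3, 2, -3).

(∇φ)_3 = ∂φ/∂w = 4*v^2 + 4*v*w
At (3, 2, -3): -8.

-8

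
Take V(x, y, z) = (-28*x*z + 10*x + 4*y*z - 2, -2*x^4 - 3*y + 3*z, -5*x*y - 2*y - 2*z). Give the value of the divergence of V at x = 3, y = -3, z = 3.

-79

∂V₁/∂x = -28*z + 10
∂V₂/∂y = -3
∂V₃/∂z = -2
∇·V = -28*z + 5
At (3, -3, 3): -79.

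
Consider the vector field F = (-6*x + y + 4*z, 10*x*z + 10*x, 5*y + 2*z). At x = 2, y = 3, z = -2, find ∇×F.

(-15, 4, -11)

(∇×F)₁ = ∂F₃/∂y − ∂F₂/∂z = -10*x + 5
(∇×F)₂ = ∂F₁/∂z − ∂F₃/∂x = 4
(∇×F)₃ = ∂F₂/∂x − ∂F₁/∂y = 10*z + 9
∇×F = (-10*x + 5, 4, 10*z + 9)
At (2, 3, -2): (-15, 4, -11).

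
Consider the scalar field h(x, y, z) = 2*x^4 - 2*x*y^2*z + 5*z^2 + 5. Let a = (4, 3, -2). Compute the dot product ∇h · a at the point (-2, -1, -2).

-160

∂h/∂x = 8*x^3 - 2*y^2*z
∂h/∂y = -4*x*y*z
∂h/∂z = -2*x*y^2 + 10*z
∇h at (-2, -1, -2) = (-60, 16, -16)
∇h · a = (-60)(4) + (16)(3) + (-16)(-2) = -160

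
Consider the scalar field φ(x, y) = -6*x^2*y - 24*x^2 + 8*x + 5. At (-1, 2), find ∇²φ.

∂²φ/∂x² = -12*(y + 4)
∂²φ/∂y² = 0
∇²φ = -12*y - 48
At (-1, 2): -72.

-72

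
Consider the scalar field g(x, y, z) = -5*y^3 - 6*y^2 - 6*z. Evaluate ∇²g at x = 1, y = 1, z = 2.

-42

∂²g/∂x² = 0
∂²g/∂y² = -6*(5*y + 2)
∂²g/∂z² = 0
∇²g = -30*y - 12
At (1, 1, 2): -42.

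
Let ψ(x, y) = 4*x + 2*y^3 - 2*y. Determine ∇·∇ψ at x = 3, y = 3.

36

∂²ψ/∂x² = 0
∂²ψ/∂y² = 12*y
∇²ψ = 12*y
At (3, 3): 36.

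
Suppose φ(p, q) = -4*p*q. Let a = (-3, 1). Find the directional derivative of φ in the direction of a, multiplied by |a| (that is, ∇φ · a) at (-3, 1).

∂φ/∂p = -4*q
∂φ/∂q = -4*p
∇φ at (-3, 1) = (-4, 12)
∇φ · a = (-4)(-3) + (12)(1) = 24

24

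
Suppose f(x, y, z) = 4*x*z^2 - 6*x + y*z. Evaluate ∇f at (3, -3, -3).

∂f/∂x = 4*z^2 - 6
∂f/∂y = z
∂f/∂z = 8*x*z + y
∇f = (4*z^2 - 6, z, 8*x*z + y)
At (3, -3, -3): (30, -3, -75).

(30, -3, -75)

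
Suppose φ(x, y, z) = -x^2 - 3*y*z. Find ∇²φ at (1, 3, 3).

-2

∂²φ/∂x² = -2
∂²φ/∂y² = 0
∂²φ/∂z² = 0
∇²φ = -2
At (1, 3, 3): -2.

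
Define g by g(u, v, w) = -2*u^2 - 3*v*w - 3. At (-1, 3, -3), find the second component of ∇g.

9

(∇g)_2 = ∂g/∂v = -3*w
At (-1, 3, -3): 9.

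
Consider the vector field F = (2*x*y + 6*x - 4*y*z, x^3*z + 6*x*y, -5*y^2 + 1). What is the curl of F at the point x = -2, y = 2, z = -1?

(∇×F)₁ = ∂F₃/∂y − ∂F₂/∂z = -x^3 - 10*y
(∇×F)₂ = ∂F₁/∂z − ∂F₃/∂x = -4*y
(∇×F)₃ = ∂F₂/∂x − ∂F₁/∂y = 3*x^2*z - 2*x + 6*y + 4*z
∇×F = (-x^3 - 10*y, -4*y, 3*x^2*z - 2*x + 6*y + 4*z)
At (-2, 2, -1): (-12, -8, 0).

(-12, -8, 0)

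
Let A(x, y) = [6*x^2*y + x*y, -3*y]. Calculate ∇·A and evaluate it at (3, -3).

-114

∂A₁/∂x = 12*x*y + y
∂A₂/∂y = -3
∇·A = 12*x*y + y - 3
At (3, -3): -114.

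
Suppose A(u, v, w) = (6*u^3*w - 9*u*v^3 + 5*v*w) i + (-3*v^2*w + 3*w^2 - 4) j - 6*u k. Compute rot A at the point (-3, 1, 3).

(∇×A)₁ = ∂A₃/∂v − ∂A₂/∂w = 3*v^2 - 6*w
(∇×A)₂ = ∂A₁/∂w − ∂A₃/∂u = 6*u^3 + 5*v + 6
(∇×A)₃ = ∂A₂/∂u − ∂A₁/∂v = 27*u*v^2 - 5*w
∇×A = (3*v^2 - 6*w, 6*u^3 + 5*v + 6, 27*u*v^2 - 5*w)
At (-3, 1, 3): (-15, -151, -96).

(-15, -151, -96)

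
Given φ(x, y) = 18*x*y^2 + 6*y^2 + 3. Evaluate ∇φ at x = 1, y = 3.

∂φ/∂x = 18*y^2
∂φ/∂y = 36*x*y + 12*y
∇φ = (18*y^2, 36*x*y + 12*y)
At (1, 3): (162, 144).

(162, 144)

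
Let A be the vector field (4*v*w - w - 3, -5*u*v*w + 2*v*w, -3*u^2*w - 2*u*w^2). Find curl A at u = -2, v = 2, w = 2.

(∇×A)₁ = ∂A₃/∂v − ∂A₂/∂w = 5*u*v - 2*v
(∇×A)₂ = ∂A₁/∂w − ∂A₃/∂u = 6*u*w + 4*v + 2*w^2 - 1
(∇×A)₃ = ∂A₂/∂u − ∂A₁/∂v = -5*v*w - 4*w
∇×A = (5*u*v - 2*v, 6*u*w + 4*v + 2*w^2 - 1, -5*v*w - 4*w)
At (-2, 2, 2): (-24, -9, -28).

(-24, -9, -28)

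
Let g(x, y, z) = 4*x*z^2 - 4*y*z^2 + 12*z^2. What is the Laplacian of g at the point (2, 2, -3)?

24

∂²g/∂x² = 0
∂²g/∂y² = 0
∂²g/∂z² = 8*(x - y + 3)
∇²g = 8*x - 8*y + 24
At (2, 2, -3): 24.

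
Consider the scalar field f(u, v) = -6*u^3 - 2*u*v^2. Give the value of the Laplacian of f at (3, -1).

∂²f/∂u² = -36*u
∂²f/∂v² = -4*u
∇²f = -40*u
At (3, -1): -120.

-120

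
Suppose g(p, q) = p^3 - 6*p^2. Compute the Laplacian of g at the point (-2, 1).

∂²g/∂p² = 6*(p - 2)
∂²g/∂q² = 0
∇²g = 6*p - 12
At (-2, 1): -24.

-24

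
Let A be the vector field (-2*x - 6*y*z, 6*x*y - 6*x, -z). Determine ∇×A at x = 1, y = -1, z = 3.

(∇×A)₁ = ∂A₃/∂y − ∂A₂/∂z = 0
(∇×A)₂ = ∂A₁/∂z − ∂A₃/∂x = -6*y
(∇×A)₃ = ∂A₂/∂x − ∂A₁/∂y = 6*y + 6*z - 6
∇×A = (0, -6*y, 6*y + 6*z - 6)
At (1, -1, 3): (0, 6, 6).

(0, 6, 6)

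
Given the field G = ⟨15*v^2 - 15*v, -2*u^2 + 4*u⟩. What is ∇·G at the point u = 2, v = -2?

0

∂G₁/∂u = 0
∂G₂/∂v = 0
∇·G = 0
At (2, -2): 0.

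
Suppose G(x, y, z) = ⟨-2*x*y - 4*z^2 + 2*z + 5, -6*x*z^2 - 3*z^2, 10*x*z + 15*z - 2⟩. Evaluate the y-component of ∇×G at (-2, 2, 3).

-52

(∇×G)_2 = ∂G₁/∂z − ∂G₃/∂x
= -8*z + 2 − (10*z)
= -18*z + 2
At (-2, 2, 3): -52.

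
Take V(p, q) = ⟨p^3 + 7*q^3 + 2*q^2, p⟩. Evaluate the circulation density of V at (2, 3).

∂V₂/∂p = 1
∂V₁/∂q = 21*q^2 + 4*q
Scalar curl = -21*q^2 - 4*q + 1
At (2, 3): -200.

-200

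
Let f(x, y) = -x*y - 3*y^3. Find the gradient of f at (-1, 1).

∂f/∂x = -y
∂f/∂y = -x - 9*y^2
∇f = (-y, -x - 9*y^2)
At (-1, 1): (-1, -8).

(-1, -8)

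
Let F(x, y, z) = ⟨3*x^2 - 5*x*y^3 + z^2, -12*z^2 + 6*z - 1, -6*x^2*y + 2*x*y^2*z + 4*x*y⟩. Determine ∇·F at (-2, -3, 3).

87

∂F₁/∂x = 6*x - 5*y^3
∂F₂/∂y = 0
∂F₃/∂z = 2*x*y^2
∇·F = 2*x*y^2 + 6*x - 5*y^3
At (-2, -3, 3): 87.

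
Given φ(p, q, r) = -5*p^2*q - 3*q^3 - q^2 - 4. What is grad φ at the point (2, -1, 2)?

∂φ/∂p = -10*p*q
∂φ/∂q = -5*p^2 - 9*q^2 - 2*q
∂φ/∂r = 0
∇φ = (-10*p*q, -5*p^2 - 9*q^2 - 2*q, 0)
At (2, -1, 2): (20, -27, 0).

(20, -27, 0)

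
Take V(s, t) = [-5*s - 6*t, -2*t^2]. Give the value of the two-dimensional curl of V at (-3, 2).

∂V₂/∂s = 0
∂V₁/∂t = -6
Scalar curl = 6
At (-3, 2): 6.

6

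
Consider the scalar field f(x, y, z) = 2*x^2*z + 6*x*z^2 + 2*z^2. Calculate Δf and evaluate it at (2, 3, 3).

∂²f/∂x² = 4*z
∂²f/∂y² = 0
∂²f/∂z² = 4*(3*x + 1)
∇²f = 12*x + 4*z + 4
At (2, 3, 3): 40.

40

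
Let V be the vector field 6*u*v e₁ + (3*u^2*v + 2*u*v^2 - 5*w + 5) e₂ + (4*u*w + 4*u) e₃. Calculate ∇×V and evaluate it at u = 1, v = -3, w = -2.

(∇×V)₁ = ∂V₃/∂v − ∂V₂/∂w = 5
(∇×V)₂ = ∂V₁/∂w − ∂V₃/∂u = -4*w - 4
(∇×V)₃ = ∂V₂/∂u − ∂V₁/∂v = 6*u*v - 6*u + 2*v^2
∇×V = (5, -4*w - 4, 6*u*v - 6*u + 2*v^2)
At (1, -3, -2): (5, 4, -6).

(5, 4, -6)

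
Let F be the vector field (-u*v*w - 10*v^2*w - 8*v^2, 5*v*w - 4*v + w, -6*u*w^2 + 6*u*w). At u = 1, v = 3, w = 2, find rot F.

(-16, -81, 170)

(∇×F)₁ = ∂F₃/∂v − ∂F₂/∂w = -5*v - 1
(∇×F)₂ = ∂F₁/∂w − ∂F₃/∂u = -u*v - 10*v^2 + 6*w^2 - 6*w
(∇×F)₃ = ∂F₂/∂u − ∂F₁/∂v = u*w + 20*v*w + 16*v
∇×F = (-5*v - 1, -u*v - 10*v^2 + 6*w^2 - 6*w, u*w + 20*v*w + 16*v)
At (1, 3, 2): (-16, -81, 170).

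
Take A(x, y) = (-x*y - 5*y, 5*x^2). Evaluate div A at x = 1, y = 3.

∂A₁/∂x = -y
∂A₂/∂y = 0
∇·A = -y
At (1, 3): -3.

-3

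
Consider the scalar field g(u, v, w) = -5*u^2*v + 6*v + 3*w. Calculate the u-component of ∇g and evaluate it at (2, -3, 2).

(∇g)_1 = ∂g/∂u = -10*u*v
At (2, -3, 2): 60.

60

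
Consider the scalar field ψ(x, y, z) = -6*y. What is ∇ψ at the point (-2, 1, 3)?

∂ψ/∂x = 0
∂ψ/∂y = -6
∂ψ/∂z = 0
∇ψ = (0, -6, 0)
At (-2, 1, 3): (0, -6, 0).

(0, -6, 0)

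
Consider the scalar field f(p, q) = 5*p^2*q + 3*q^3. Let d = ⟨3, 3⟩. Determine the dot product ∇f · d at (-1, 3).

168

∂f/∂p = 10*p*q
∂f/∂q = 5*p^2 + 9*q^2
∇f at (-1, 3) = (-30, 86)
∇f · d = (-30)(3) + (86)(3) = 168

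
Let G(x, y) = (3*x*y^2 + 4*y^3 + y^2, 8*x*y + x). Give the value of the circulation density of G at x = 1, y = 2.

-47

∂G₂/∂x = 8*y + 1
∂G₁/∂y = 6*x*y + 12*y^2 + 2*y
Scalar curl = -6*x*y - 12*y^2 + 6*y + 1
At (1, 2): -47.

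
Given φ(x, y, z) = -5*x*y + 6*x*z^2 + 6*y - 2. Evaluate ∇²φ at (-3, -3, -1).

-36

∂²φ/∂x² = 0
∂²φ/∂y² = 0
∂²φ/∂z² = 12*x
∇²φ = 12*x
At (-3, -3, -1): -36.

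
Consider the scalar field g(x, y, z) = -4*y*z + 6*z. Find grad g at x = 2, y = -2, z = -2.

∂g/∂x = 0
∂g/∂y = -4*z
∂g/∂z = -4*y + 6
∇g = (0, -4*z, -4*y + 6)
At (2, -2, -2): (0, 8, 14).

(0, 8, 14)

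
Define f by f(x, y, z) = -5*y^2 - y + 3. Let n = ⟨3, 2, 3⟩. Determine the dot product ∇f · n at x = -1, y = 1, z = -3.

-22

∂f/∂x = 0
∂f/∂y = -10*y - 1
∂f/∂z = 0
∇f at (-1, 1, -3) = (0, -11, 0)
∇f · n = (0)(3) + (-11)(2) + (0)(3) = -22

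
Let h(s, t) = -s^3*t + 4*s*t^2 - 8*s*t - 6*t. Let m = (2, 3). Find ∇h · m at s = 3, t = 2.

∂h/∂s = -3*s^2*t + 4*t^2 - 8*t
∂h/∂t = -s^3 + 8*s*t - 8*s - 6
∇h at (3, 2) = (-54, -9)
∇h · m = (-54)(2) + (-9)(3) = -135

-135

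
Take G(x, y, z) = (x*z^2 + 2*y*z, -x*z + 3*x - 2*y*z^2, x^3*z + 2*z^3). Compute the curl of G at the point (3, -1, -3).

(∇×G)₁ = ∂G₃/∂y − ∂G₂/∂z = x + 4*y*z
(∇×G)₂ = ∂G₁/∂z − ∂G₃/∂x = -3*x^2*z + 2*x*z + 2*y
(∇×G)₃ = ∂G₂/∂x − ∂G₁/∂y = -3*z + 3
∇×G = (x + 4*y*z, -3*x^2*z + 2*x*z + 2*y, -3*z + 3)
At (3, -1, -3): (15, 61, 12).

(15, 61, 12)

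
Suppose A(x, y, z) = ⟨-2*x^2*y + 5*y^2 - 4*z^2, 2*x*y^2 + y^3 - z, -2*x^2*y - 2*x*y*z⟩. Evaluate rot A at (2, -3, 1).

(∇×A)₁ = ∂A₃/∂y − ∂A₂/∂z = -2*x^2 - 2*x*z + 1
(∇×A)₂ = ∂A₁/∂z − ∂A₃/∂x = 4*x*y + 2*y*z - 8*z
(∇×A)₃ = ∂A₂/∂x − ∂A₁/∂y = 2*x^2 + 2*y^2 - 10*y
∇×A = (-2*x^2 - 2*x*z + 1, 4*x*y + 2*y*z - 8*z, 2*x^2 + 2*y^2 - 10*y)
At (2, -3, 1): (-11, -38, 56).

(-11, -38, 56)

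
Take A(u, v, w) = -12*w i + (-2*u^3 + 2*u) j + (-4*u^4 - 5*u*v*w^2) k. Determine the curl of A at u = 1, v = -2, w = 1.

(∇×A)₁ = ∂A₃/∂v − ∂A₂/∂w = -5*u*w^2
(∇×A)₂ = ∂A₁/∂w − ∂A₃/∂u = 16*u^3 + 5*v*w^2 - 12
(∇×A)₃ = ∂A₂/∂u − ∂A₁/∂v = -6*u^2 + 2
∇×A = (-5*u*w^2, 16*u^3 + 5*v*w^2 - 12, -6*u^2 + 2)
At (1, -2, 1): (-5, -6, -4).

(-5, -6, -4)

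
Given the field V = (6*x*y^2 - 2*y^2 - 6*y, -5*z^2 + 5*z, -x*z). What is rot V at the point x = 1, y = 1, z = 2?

(15, 2, -2)

(∇×V)₁ = ∂V₃/∂y − ∂V₂/∂z = 10*z - 5
(∇×V)₂ = ∂V₁/∂z − ∂V₃/∂x = z
(∇×V)₃ = ∂V₂/∂x − ∂V₁/∂y = -12*x*y + 4*y + 6
∇×V = (10*z - 5, z, -12*x*y + 4*y + 6)
At (1, 1, 2): (15, 2, -2).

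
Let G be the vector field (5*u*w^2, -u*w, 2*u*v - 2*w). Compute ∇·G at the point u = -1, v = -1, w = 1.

3

∂G₁/∂u = 5*w^2
∂G₂/∂v = 0
∂G₃/∂w = -2
∇·G = 5*w^2 - 2
At (-1, -1, 1): 3.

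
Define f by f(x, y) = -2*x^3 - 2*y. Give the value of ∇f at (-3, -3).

∂f/∂x = -6*x^2
∂f/∂y = -2
∇f = (-6*x^2, -2)
At (-3, -3): (-54, -2).

(-54, -2)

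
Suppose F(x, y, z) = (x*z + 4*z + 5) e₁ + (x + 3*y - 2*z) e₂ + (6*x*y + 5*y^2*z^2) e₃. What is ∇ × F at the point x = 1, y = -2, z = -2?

(∇×F)₁ = ∂F₃/∂y − ∂F₂/∂z = 6*x + 10*y*z^2 + 2
(∇×F)₂ = ∂F₁/∂z − ∂F₃/∂x = x - 6*y + 4
(∇×F)₃ = ∂F₂/∂x − ∂F₁/∂y = 1
∇×F = (6*x + 10*y*z^2 + 2, x - 6*y + 4, 1)
At (1, -2, -2): (-72, 17, 1).

(-72, 17, 1)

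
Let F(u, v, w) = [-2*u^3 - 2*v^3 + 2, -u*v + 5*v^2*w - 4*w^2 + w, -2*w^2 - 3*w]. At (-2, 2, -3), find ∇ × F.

(∇×F)₁ = ∂F₃/∂v − ∂F₂/∂w = -5*v^2 + 8*w - 1
(∇×F)₂ = ∂F₁/∂w − ∂F₃/∂u = 0
(∇×F)₃ = ∂F₂/∂u − ∂F₁/∂v = 6*v^2 - v
∇×F = (-5*v^2 + 8*w - 1, 0, 6*v^2 - v)
At (-2, 2, -3): (-45, 0, 22).

(-45, 0, 22)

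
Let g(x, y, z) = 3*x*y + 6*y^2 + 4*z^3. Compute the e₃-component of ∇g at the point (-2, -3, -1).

(∇g)_3 = ∂g/∂z = 12*z^2
At (-2, -3, -1): 12.

12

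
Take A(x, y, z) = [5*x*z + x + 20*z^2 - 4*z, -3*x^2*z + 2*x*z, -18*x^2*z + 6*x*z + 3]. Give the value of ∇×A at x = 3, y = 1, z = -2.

(∇×A)₁ = ∂A₃/∂y − ∂A₂/∂z = 3*x^2 - 2*x
(∇×A)₂ = ∂A₁/∂z − ∂A₃/∂x = 36*x*z + 5*x + 34*z - 4
(∇×A)₃ = ∂A₂/∂x − ∂A₁/∂y = -6*x*z + 2*z
∇×A = (3*x^2 - 2*x, 36*x*z + 5*x + 34*z - 4, -6*x*z + 2*z)
At (3, 1, -2): (21, -273, 32).

(21, -273, 32)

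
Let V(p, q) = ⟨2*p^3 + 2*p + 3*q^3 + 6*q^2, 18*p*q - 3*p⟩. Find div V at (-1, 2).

-10

∂V₁/∂p = 6*p^2 + 2
∂V₂/∂q = 18*p
∇·V = 6*p^2 + 18*p + 2
At (-1, 2): -10.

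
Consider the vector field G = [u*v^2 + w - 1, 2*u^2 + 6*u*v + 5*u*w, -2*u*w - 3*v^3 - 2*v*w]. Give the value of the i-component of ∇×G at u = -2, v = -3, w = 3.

-77

(∇×G)_1 = ∂G₃/∂v − ∂G₂/∂w
= -9*v^2 - 2*w − (5*u)
= -5*u - 9*v^2 - 2*w
At (-2, -3, 3): -77.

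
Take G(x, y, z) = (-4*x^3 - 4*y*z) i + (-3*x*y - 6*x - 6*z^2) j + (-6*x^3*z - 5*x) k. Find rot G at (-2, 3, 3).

(36, 209, -3)

(∇×G)₁ = ∂G₃/∂y − ∂G₂/∂z = 12*z
(∇×G)₂ = ∂G₁/∂z − ∂G₃/∂x = 18*x^2*z - 4*y + 5
(∇×G)₃ = ∂G₂/∂x − ∂G₁/∂y = -3*y + 4*z - 6
∇×G = (12*z, 18*x^2*z - 4*y + 5, -3*y + 4*z - 6)
At (-2, 3, 3): (36, 209, -3).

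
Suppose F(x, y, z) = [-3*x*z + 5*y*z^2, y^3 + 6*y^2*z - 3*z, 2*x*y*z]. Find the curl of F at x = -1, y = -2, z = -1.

(-19, 19, -5)

(∇×F)₁ = ∂F₃/∂y − ∂F₂/∂z = 2*x*z - 6*y^2 + 3
(∇×F)₂ = ∂F₁/∂z − ∂F₃/∂x = -3*x + 8*y*z
(∇×F)₃ = ∂F₂/∂x − ∂F₁/∂y = -5*z^2
∇×F = (2*x*z - 6*y^2 + 3, -3*x + 8*y*z, -5*z^2)
At (-1, -2, -1): (-19, 19, -5).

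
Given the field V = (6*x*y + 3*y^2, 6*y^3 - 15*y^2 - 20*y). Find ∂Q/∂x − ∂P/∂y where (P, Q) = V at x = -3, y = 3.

0

∂V₂/∂x = 0
∂V₁/∂y = 6*x + 6*y
Scalar curl = -6*x - 6*y
At (-3, 3): 0.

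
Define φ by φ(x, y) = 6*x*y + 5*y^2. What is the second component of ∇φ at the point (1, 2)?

(∇φ)_2 = ∂φ/∂y = 6*x + 10*y
At (1, 2): 26.

26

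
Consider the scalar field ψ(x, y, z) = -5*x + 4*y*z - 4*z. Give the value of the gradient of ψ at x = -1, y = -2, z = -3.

∂ψ/∂x = -5
∂ψ/∂y = 4*z
∂ψ/∂z = 4*y - 4
∇ψ = (-5, 4*z, 4*y - 4)
At (-1, -2, -3): (-5, -12, -12).

(-5, -12, -12)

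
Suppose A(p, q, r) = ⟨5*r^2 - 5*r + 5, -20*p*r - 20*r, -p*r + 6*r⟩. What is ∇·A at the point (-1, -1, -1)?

7

∂A₁/∂p = 0
∂A₂/∂q = 0
∂A₃/∂r = -p + 6
∇·A = -p + 6
At (-1, -1, -1): 7.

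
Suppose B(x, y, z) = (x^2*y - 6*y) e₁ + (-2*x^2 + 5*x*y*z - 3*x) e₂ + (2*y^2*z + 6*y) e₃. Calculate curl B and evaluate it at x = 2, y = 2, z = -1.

(-22, 0, -19)

(∇×B)₁ = ∂B₃/∂y − ∂B₂/∂z = -5*x*y + 4*y*z + 6
(∇×B)₂ = ∂B₁/∂z − ∂B₃/∂x = 0
(∇×B)₃ = ∂B₂/∂x − ∂B₁/∂y = -x^2 - 4*x + 5*y*z + 3
∇×B = (-5*x*y + 4*y*z + 6, 0, -x^2 - 4*x + 5*y*z + 3)
At (2, 2, -1): (-22, 0, -19).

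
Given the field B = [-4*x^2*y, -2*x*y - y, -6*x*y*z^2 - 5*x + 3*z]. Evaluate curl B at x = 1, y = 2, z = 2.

(∇×B)₁ = ∂B₃/∂y − ∂B₂/∂z = -6*x*z^2
(∇×B)₂ = ∂B₁/∂z − ∂B₃/∂x = 6*y*z^2 + 5
(∇×B)₃ = ∂B₂/∂x − ∂B₁/∂y = 4*x^2 - 2*y
∇×B = (-6*x*z^2, 6*y*z^2 + 5, 4*x^2 - 2*y)
At (1, 2, 2): (-24, 53, 0).

(-24, 53, 0)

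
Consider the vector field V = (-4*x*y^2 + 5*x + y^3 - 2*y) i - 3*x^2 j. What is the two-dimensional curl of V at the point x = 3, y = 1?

5

∂V₂/∂x = -6*x
∂V₁/∂y = -8*x*y + 3*y^2 - 2
Scalar curl = 8*x*y - 6*x - 3*y^2 + 2
At (3, 1): 5.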